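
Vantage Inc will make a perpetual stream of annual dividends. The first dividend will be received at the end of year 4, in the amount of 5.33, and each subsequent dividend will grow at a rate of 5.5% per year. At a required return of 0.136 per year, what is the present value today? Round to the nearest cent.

Value at end of year 3: C₁ / (r − g) = 5.33 / (0.136 − 0.055) = 65.8025
Discount to today: PV = 65.8025 / (1 + 0.136)^3 = 65.8025 / 1.466003 = 44.89

44.89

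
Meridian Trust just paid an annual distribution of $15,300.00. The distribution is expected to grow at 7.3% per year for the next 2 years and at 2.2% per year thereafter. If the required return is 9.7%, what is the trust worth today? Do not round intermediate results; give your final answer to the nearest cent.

$229068.38

D_1 = 16416.90000
D_2 = 17615.33370
Terminal value at year 2: TV = D_2×(1+g_2)/(r−g_2) = 18002.87104/0.075 = 240038.28055
P_0 = D_1/(1+r)^1 + D_2/(1+r)^2 + TV/(1+r)^2
    = 14965.26892 + 14637.86103 + 199465.25292 = 229068.38286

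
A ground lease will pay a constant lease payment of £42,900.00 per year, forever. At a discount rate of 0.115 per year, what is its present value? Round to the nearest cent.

Level perpetuity: PV = C / r = £42,900.00 / 0.115 = £373,043.48

£373043.48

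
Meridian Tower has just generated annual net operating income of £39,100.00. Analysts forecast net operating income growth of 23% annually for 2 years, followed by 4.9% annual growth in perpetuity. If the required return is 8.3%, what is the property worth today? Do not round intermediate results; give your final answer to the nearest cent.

£1650903.05

D_1 = 48093.00000
D_2 = 59154.39000
Terminal value at year 2: TV = D_2×(1+g_2)/(r−g_2) = 62052.95511/0.034 = 1825086.91500
P_0 = D_1/(1+r)^1 + D_2/(1+r)^2 + TV/(1+r)^2
    = 44407.20222 + 50434.77260 + 1556061.07228 = 1650903.04709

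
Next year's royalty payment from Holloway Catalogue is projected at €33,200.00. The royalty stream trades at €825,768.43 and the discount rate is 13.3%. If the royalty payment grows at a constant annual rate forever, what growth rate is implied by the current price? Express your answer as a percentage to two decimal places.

P = D₁/(r−g) ⇒ g = r − D₁/P = 0.133 − €33,200.00/€825,768.43 = 0.092795

9.28%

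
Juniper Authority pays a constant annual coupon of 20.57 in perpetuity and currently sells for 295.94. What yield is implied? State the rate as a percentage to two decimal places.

6.95%

P = C/r ⇒ r = C/P = 20.57/295.94 = 0.069507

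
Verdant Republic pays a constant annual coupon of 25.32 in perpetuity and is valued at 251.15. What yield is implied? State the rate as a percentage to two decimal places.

10.08%

P = C/r ⇒ r = C/P = 25.32/251.15 = 0.100816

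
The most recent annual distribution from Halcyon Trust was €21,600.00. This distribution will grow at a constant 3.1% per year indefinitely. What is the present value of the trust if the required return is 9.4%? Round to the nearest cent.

€353485.71

D₁ = D₀ × (1 + g) = €21,600.00 × 1.031 = €22,269.6000
Growing perpetuity: P = D₁ / (r − g) = €22,269.6000 / (0.094 − 0.031) = €353,485.71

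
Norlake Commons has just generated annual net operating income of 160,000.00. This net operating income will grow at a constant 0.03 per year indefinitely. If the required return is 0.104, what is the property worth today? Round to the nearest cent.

2227027.03

D₁ = D₀ × (1 + g) = 160,000.00 × 1.03 = 164,800.0000
Growing perpetuity: P = D₁ / (r − g) = 164,800.0000 / (0.104 − 0.03) = 2,227,027.03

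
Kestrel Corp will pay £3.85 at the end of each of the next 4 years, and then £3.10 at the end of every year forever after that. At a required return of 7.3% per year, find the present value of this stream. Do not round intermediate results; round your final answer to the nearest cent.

PV of 4-year annuity: £3.85 × [1 − (1+0.073)^−4] / 0.073 = 12.95293
Perpetuity value at year 4: £3.10 / 0.073 = 42.46575
PV of perpetuity: 42.46575 / (1+0.073)^4 = 32.03612
Total PV = 12.95293 + 32.03612 = 44.98905

£44.99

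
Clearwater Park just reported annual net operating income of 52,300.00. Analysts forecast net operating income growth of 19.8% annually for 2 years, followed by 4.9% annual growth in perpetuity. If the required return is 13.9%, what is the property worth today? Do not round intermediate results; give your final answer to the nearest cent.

787241.78

D_1 = 62655.40000
D_2 = 75061.16920
Terminal value at year 2: TV = D_2×(1+g_2)/(r−g_2) = 78739.16649/0.09 = 874879.62768
P_0 = D_1/(1+r)^1 + D_2/(1+r)^2 + TV/(1+r)^2
    = 55009.13082 + 57858.59413 + 674374.05829 = 787241.78324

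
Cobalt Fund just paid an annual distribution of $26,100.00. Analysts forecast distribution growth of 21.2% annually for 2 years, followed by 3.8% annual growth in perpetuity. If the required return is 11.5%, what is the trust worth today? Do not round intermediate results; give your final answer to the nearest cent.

$474930.93

D_1 = 31633.20000
D_2 = 38339.43840
Terminal value at year 2: TV = D_2×(1+g_2)/(r−g_2) = 39796.33706/0.077 = 516835.54622
P_0 = D_1/(1+r)^1 + D_2/(1+r)^2 + TV/(1+r)^2
    = 28370.58296 + 30838.69645 + 415721.64831 = 474930.92773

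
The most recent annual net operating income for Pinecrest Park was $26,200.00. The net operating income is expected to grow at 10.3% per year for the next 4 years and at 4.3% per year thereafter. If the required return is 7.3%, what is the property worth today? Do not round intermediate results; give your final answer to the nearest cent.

D_1 = 28898.60000
D_2 = 31875.15580
D_3 = 35158.29685
D_4 = 38779.60142
Terminal value at year 4: TV = D_4×(1+g_2)/(r−g_2) = 40447.12428/0.03 = 1348237.47613
P_0 = D_1/(1+r)^1 + D_2/(1+r)^2 + D_3/(1+r)^3 + D_4/(1+r)^4 + TV/(1+r)^4
    = 26932.52563 + 27685.53194 + 28459.59154 + 29255.29308 + 1017109.02270 = 1129441.96489

$1129441.96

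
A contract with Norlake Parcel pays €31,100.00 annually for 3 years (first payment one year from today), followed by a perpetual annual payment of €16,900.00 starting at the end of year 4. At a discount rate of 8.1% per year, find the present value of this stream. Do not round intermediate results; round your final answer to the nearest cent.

PV of 3-year annuity: €31,100.00 × [1 − (1+0.081)^−3] / 0.081 = 80003.31838
Perpetuity value at year 3: €16,900.00 / 0.081 = 208641.97531
PV of perpetuity: 208641.97531 / (1+0.081)^3 = 165167.50327
Total PV = 80003.31838 + 165167.50327 = 245170.82164

€245170.82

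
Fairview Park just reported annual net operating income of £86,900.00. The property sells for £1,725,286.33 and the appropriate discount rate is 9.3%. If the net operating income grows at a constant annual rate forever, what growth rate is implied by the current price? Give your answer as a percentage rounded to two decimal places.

P = D₀(1+g)/(r−g) ⇒ P(r−g) = D₀(1+g) ⇒ g(P+D₀) = P·r − D₀
g = (P·r − D₀)/(P + D₀) = (£1,725,286.33×0.093 − £86,900.00) / (£1,725,286.33 + £86,900.00) = 0.040587

4.06%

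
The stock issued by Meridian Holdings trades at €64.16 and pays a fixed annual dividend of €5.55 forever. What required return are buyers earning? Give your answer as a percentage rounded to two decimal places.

8.65%

P = C/r ⇒ r = C/P = €5.55/€64.16 = 0.086502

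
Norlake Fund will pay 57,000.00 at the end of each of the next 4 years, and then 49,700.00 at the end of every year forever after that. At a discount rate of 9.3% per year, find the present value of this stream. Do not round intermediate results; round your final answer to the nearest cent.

PV of 4-year annuity: 57,000.00 × [1 − (1+0.093)^−4] / 0.093 = 183454.55853
Perpetuity value at year 4: 49,700.00 / 0.093 = 534408.60215
PV of perpetuity: 534408.60215 / (1+0.093)^4 = 374449.10112
Total PV = 183454.55853 + 374449.10112 = 557903.65965

557903.66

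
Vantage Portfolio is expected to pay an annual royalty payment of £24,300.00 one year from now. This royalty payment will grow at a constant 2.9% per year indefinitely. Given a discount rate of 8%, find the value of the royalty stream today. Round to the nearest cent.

Growing perpetuity: P = D₁ / (r − g) = £24,300.0000 / (0.08 − 0.029) = £476,470.59

£476470.59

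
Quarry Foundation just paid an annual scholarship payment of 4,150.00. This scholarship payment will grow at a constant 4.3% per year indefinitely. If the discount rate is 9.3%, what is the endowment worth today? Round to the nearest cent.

D₁ = D₀ × (1 + g) = 4,150.00 × 1.043 = 4,328.4500
Growing perpetuity: P = D₁ / (r − g) = 4,328.4500 / (0.093 − 0.043) = 86,569.00

86569.00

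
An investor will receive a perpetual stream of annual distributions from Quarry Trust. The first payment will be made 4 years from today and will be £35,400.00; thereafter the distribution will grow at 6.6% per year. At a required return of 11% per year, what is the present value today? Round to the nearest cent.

Value at end of year 3: C₁ / (r − g) = £35,400.00 / (0.11 − 0.066) = £804,545.4545
Discount to today: PV = £804,545.4545 / (1 + 0.11)^3 = £804,545.4545 / 1.367631 = £588,276.70

£588276.70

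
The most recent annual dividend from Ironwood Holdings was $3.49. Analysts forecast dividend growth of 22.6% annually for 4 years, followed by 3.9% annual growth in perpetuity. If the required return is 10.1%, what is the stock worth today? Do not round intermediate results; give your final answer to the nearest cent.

D_1 = 4.27874
D_2 = 5.24574
D_3 = 6.43127
D_4 = 7.88474
Terminal value at year 4: TV = D_4×(1+g_2)/(r−g_2) = 8.19224/0.062 = 132.13296
P_0 = D_1/(1+r)^1 + D_2/(1+r)^2 + D_3/(1+r)^3 + D_4/(1+r)^4 + TV/(1+r)^4
    = 3.88623 + 4.32745 + 4.81876 + 5.36584 + 89.92116 = 108.31943

$108.32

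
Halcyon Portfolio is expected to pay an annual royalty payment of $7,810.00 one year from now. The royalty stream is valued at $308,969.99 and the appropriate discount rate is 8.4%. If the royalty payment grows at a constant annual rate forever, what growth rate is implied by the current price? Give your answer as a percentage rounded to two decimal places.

5.87%

P = D₁/(r−g) ⇒ g = r − D₁/P = 0.084 − $7,810.00/$308,969.99 = 0.058722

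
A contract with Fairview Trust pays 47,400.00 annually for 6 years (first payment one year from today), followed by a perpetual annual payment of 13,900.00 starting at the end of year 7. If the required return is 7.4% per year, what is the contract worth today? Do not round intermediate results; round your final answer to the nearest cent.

PV of 6-year annuity: 47,400.00 × [1 − (1+0.074)^−6] / 0.074 = 223170.82460
Perpetuity value at year 6: 13,900.00 / 0.074 = 187837.83784
PV of perpetuity: 187837.83784 / (1+0.074)^6 = 122393.22894
Total PV = 223170.82460 + 122393.22894 = 345564.05354

345564.05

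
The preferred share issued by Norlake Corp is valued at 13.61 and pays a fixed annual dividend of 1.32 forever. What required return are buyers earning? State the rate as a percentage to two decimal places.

P = C/r ⇒ r = C/P = 1.32/13.61 = 0.096988

9.70%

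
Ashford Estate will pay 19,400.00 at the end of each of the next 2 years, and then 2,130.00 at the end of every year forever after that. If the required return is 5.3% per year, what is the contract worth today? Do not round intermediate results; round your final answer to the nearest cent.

PV of 2-year annuity: 19,400.00 × [1 − (1+0.053)^−2] / 0.053 = 35919.80224
Perpetuity value at year 2: 2,130.00 / 0.053 = 40188.67925
PV of perpetuity: 40188.67925 / (1+0.053)^2 = 36244.90714
Total PV = 35919.80224 + 36244.90714 = 72164.70938

72164.71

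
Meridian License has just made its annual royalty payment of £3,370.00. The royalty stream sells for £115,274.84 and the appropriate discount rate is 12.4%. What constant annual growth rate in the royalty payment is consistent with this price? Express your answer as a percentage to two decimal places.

P = D₀(1+g)/(r−g) ⇒ P(r−g) = D₀(1+g) ⇒ g(P+D₀) = P·r − D₀
g = (P·r − D₀)/(P + D₀) = (£115,274.84×0.124 − £3,370.00) / (£115,274.84 + £3,370.00) = 0.092074

9.21%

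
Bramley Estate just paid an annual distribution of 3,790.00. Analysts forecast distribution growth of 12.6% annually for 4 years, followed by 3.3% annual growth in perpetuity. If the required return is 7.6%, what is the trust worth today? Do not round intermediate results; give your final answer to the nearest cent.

D_1 = 4267.54000
D_2 = 4805.25004
D_3 = 5410.71155
D_4 = 6092.46120
Terminal value at year 4: TV = D_4×(1+g_2)/(r−g_2) = 6293.51242/0.043 = 146360.75394
P_0 = D_1/(1+r)^1 + D_2/(1+r)^2 + D_3/(1+r)^3 + D_4/(1+r)^4 + TV/(1+r)^4
    = 3966.11524 + 4150.41428 + 4343.27739 + 4545.10255 + 109188.16130 = 126193.07076

126193.07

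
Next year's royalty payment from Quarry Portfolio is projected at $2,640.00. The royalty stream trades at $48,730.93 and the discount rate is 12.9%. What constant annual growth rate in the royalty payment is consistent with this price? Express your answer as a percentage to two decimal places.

7.48%

P = D₁/(r−g) ⇒ g = r − D₁/P = 0.129 − $2,640.00/$48,730.93 = 0.074825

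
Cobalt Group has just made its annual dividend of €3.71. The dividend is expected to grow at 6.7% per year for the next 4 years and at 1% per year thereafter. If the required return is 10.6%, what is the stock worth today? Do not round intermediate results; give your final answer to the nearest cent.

D_1 = 3.95857
D_2 = 4.22379
D_3 = 4.50679
D_4 = 4.80874
Terminal value at year 4: TV = D_4×(1+g_2)/(r−g_2) = 4.85683/0.096 = 50.59199
P_0 = D_1/(1+r)^1 + D_2/(1+r)^2 + D_3/(1+r)^3 + D_4/(1+r)^4 + TV/(1+r)^4
    = 3.57918 + 3.45297 + 3.33121 + 3.21374 + 33.81125 = 47.38835

€47.39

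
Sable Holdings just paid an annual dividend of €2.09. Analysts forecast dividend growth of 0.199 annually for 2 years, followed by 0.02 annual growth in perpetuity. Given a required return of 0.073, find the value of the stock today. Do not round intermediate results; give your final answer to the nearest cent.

€55.17

D_1 = 2.50591
D_2 = 3.00459
Terminal value at year 2: TV = D_2×(1+g_2)/(r−g_2) = 3.06468/0.053 = 57.82411
P_0 = D_1/(1+r)^1 + D_2/(1+r)^2 + TV/(1+r)^2
    = 2.33542 + 2.60967 + 50.22379 = 55.16888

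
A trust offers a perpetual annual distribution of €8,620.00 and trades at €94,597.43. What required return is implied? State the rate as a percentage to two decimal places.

P = C/r ⇒ r = C/P = €8,620.00/€94,597.43 = 0.091123

9.11%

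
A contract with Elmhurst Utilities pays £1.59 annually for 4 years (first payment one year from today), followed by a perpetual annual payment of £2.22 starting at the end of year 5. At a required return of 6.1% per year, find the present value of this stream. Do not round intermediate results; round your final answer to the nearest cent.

£34.22

PV of 4-year annuity: £1.59 × [1 − (1+0.061)^−4] / 0.061 = 5.49693
Perpetuity value at year 4: £2.22 / 0.061 = 36.39344
PV of perpetuity: 36.39344 / (1+0.061)^4 = 28.71849
Total PV = 5.49693 + 28.71849 = 34.21542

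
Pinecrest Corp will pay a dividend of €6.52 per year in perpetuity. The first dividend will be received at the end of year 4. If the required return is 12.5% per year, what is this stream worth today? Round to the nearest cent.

€36.63

Value at end of year 3: C / r = €6.52 / 0.125 = €52.1600
Discount to today: PV = €52.1600 / (1 + 0.125)^3 = €52.1600 / 1.423828 = €36.63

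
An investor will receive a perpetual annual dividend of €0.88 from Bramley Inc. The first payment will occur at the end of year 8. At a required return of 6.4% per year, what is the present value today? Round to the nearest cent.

€8.91

Value at end of year 7: C / r = €0.88 / 0.064 = €13.7500
Discount to today: PV = €13.7500 / (1 + 0.064)^7 = €13.7500 / 1.543801 = €8.91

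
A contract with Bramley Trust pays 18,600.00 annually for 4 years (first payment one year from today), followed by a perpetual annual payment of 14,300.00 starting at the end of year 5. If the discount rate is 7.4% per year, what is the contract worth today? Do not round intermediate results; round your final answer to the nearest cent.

207677.69

PV of 4-year annuity: 18,600.00 × [1 − (1+0.074)^−4] / 0.074 = 62437.37079
Perpetuity value at year 4: 14,300.00 / 0.074 = 193243.24324
PV of perpetuity: 193243.24324 / (1+0.074)^4 = 145240.31839
Total PV = 62437.37079 + 145240.31839 = 207677.68918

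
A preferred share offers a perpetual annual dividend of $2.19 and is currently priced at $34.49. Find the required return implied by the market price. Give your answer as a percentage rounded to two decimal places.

P = C/r ⇒ r = C/P = $2.19/$34.49 = 0.063497

6.35%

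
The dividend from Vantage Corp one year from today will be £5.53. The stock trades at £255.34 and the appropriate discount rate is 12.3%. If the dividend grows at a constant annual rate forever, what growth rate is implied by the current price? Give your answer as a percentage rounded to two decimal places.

P = D₁/(r−g) ⇒ g = r − D₁/P = 0.123 − £5.53/£255.34 = 0.101343

10.13%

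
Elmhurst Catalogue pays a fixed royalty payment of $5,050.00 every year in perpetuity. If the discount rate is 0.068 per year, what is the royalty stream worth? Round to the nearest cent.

Level perpetuity: PV = C / r = $5,050.00 / 0.068 = $74,264.71

$74264.71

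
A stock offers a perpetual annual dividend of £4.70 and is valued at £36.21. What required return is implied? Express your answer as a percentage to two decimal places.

12.98%

P = C/r ⇒ r = C/P = £4.70/£36.21 = 0.129798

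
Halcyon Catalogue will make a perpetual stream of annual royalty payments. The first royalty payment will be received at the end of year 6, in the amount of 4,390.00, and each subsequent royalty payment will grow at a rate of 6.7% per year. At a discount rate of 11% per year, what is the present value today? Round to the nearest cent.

60587.24

Value at end of year 5: C₁ / (r − g) = 4,390.00 / (0.11 − 0.067) = 102,093.0233
Discount to today: PV = 102,093.0233 / (1 + 0.11)^5 = 102,093.0233 / 1.685058 = 60,587.24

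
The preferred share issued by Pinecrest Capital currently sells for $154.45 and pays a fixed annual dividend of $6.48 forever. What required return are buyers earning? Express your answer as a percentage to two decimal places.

4.20%

P = C/r ⇒ r = C/P = $6.48/$154.45 = 0.041955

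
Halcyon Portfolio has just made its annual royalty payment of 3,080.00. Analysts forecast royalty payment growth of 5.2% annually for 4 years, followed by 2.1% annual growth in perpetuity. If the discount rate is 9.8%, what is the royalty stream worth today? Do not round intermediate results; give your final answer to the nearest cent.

D_1 = 3240.16000
D_2 = 3408.64832
D_3 = 3585.89803
D_4 = 3772.36473
Terminal value at year 4: TV = D_4×(1+g_2)/(r−g_2) = 3851.58439/0.077 = 50020.57649
P_0 = D_1/(1+r)^1 + D_2/(1+r)^2 + D_3/(1+r)^3 + D_4/(1+r)^4 + TV/(1+r)^4
    = 2950.96539 + 2827.33660 + 2708.88717 + 2595.40009 + 34414.33106 = 45496.92031

45496.92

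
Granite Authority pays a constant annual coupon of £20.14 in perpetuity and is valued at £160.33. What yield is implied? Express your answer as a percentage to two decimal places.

12.56%

P = C/r ⇒ r = C/P = £20.14/£160.33 = 0.125616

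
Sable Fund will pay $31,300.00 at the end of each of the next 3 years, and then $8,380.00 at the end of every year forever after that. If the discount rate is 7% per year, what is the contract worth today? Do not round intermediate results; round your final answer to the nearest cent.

PV of 3-year annuity: $31,300.00 × [1 − (1+0.07)^−3] / 0.07 = 82141.09219
Perpetuity value at year 3: $8,380.00 / 0.07 = 119714.28571
PV of perpetuity: 119714.28571 / (1+0.07)^3 = 97722.51726
Total PV = 82141.09219 + 97722.51726 = 179863.60945

$179863.61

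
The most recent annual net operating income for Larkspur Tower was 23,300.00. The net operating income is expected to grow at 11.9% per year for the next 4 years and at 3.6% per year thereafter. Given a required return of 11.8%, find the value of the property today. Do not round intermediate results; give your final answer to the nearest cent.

388838.84

D_1 = 26072.70000
D_2 = 29175.35130
D_3 = 32647.21810
D_4 = 36532.23706
Terminal value at year 4: TV = D_4×(1+g_2)/(r−g_2) = 37847.39759/0.082 = 461553.62919
P_0 = D_1/(1+r)^1 + D_2/(1+r)^2 + D_3/(1+r)^3 + D_4/(1+r)^4 + TV/(1+r)^4
    = 23320.84079 + 23341.70022 + 23362.57830 + 23383.47506 + 295430.24591 = 388838.84027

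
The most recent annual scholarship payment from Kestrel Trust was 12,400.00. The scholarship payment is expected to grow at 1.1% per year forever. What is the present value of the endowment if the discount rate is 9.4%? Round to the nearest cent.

D₁ = D₀ × (1 + g) = 12,400.00 × 1.011 = 12,536.4000
Growing perpetuity: P = D₁ / (r − g) = 12,536.4000 / (0.094 − 0.011) = 151,040.96

151040.96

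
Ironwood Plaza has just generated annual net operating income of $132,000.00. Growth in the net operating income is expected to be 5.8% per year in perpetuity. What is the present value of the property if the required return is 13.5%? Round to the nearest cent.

$1813714.29

D₁ = D₀ × (1 + g) = $132,000.00 × 1.058 = $139,656.0000
Growing perpetuity: P = D₁ / (r − g) = $139,656.0000 / (0.135 − 0.058) = $1,813,714.29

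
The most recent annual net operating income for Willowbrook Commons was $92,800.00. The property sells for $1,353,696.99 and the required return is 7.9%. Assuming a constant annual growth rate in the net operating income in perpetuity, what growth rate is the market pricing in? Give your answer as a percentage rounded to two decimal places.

0.98%

P = D₀(1+g)/(r−g) ⇒ P(r−g) = D₀(1+g) ⇒ g(P+D₀) = P·r − D₀
g = (P·r − D₀)/(P + D₀) = ($1,353,696.99×0.079 − $92,800.00) / ($1,353,696.99 + $92,800.00) = 0.009777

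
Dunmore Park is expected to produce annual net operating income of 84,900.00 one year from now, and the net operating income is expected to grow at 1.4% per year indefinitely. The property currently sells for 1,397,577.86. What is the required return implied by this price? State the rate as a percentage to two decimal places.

P = D₁/(r − g) ⇒ r = D₁/P + g = 84,900.0000/1,397,577.86 + 0.014 = 0.060748 + 0.014 = 0.074748

7.47%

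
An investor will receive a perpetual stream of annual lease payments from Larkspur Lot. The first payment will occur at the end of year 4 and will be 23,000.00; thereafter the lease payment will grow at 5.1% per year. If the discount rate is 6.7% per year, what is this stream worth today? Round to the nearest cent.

1183353.76

Value at end of year 3: C₁ / (r − g) = 23,000.00 / (0.067 − 0.051) = 1,437,500.0000
Discount to today: PV = 1,437,500.0000 / (1 + 0.067)^3 = 1,437,500.0000 / 1.214768 = 1,183,353.76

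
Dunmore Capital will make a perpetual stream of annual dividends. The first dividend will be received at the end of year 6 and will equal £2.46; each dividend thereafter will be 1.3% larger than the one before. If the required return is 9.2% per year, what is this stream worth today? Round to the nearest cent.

Value at end of year 5: C₁ / (r − g) = £2.46 / (0.092 − 0.013) = £31.1392
Discount to today: PV = £31.1392 / (1 + 0.092)^5 = £31.1392 / 1.552792 = £20.05

£20.05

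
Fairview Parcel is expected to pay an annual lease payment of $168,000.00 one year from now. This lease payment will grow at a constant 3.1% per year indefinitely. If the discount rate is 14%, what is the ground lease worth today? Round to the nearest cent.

Growing perpetuity: P = D₁ / (r − g) = $168,000.0000 / (0.14 − 0.031) = $1,541,284.40

$1541284.40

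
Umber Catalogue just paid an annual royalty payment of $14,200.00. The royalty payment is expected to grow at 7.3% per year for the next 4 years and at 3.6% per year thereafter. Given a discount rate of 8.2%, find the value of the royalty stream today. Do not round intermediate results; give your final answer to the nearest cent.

D_1 = 15236.60000
D_2 = 16348.87180
D_3 = 17542.33944
D_4 = 18822.93022
Terminal value at year 4: TV = D_4×(1+g_2)/(r−g_2) = 19500.55571/0.046 = 423925.12410
P_0 = D_1/(1+r)^1 + D_2/(1+r)^2 + D_3/(1+r)^3 + D_4/(1+r)^4 + TV/(1+r)^4
    = 14081.88540 + 13964.75326 + 13848.59543 + 13733.40378 + 309300.13737 = 364928.77524

$364928.78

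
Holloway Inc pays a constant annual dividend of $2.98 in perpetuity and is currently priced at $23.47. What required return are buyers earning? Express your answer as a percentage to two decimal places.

12.70%

P = C/r ⇒ r = C/P = $2.98/$23.47 = 0.126971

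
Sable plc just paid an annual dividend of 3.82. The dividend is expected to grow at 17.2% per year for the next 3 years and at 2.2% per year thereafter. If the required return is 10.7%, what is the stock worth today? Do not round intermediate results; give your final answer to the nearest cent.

67.36

D_1 = 4.47704
D_2 = 5.24709
D_3 = 6.14959
Terminal value at year 3: TV = D_3×(1+g_2)/(r−g_2) = 6.28488/0.085 = 73.93978
P_0 = D_1/(1+r)^1 + D_2/(1+r)^2 + D_3/(1+r)^3 + TV/(1+r)^3
    = 4.04430 + 4.28177 + 4.53318 + 54.50487 = 67.36412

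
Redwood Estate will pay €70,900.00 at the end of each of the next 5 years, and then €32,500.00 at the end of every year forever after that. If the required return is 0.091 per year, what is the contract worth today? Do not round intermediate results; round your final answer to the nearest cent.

€506118.72

PV of 5-year annuity: €70,900.00 × [1 − (1+0.091)^−5] / 0.091 = 275062.20825
Perpetuity value at year 5: €32,500.00 / 0.091 = 357142.85714
PV of perpetuity: 357142.85714 / (1+0.091)^5 = 231056.51344
Total PV = 275062.20825 + 231056.51344 = 506118.72170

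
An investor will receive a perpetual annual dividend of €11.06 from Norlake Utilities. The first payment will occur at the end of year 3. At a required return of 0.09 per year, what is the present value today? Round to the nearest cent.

Value at end of year 2: C / r = €11.06 / 0.09 = €122.8889
Discount to today: PV = €122.8889 / (1 + 0.09)^2 = €122.8889 / 1.188100 = €103.43

€103.43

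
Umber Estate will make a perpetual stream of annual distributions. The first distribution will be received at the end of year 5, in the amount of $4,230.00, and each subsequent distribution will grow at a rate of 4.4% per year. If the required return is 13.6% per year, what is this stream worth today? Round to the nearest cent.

$27608.27

Value at end of year 4: C₁ / (r − g) = $4,230.00 / (0.136 − 0.044) = $45,978.2609
Discount to today: PV = $45,978.2609 / (1 + 0.136)^4 = $45,978.2609 / 1.665380 = $27,608.27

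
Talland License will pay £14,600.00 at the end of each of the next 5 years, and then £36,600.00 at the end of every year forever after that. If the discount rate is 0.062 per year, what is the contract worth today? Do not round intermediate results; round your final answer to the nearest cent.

PV of 5-year annuity: £14,600.00 × [1 − (1+0.062)^−5] / 0.062 = 61167.33678
Perpetuity value at year 5: £36,600.00 / 0.062 = 590322.58065
PV of perpetuity: 590322.58065 / (1+0.062)^5 = 436985.28434
Total PV = 61167.33678 + 436985.28434 = 498152.62112

£498152.62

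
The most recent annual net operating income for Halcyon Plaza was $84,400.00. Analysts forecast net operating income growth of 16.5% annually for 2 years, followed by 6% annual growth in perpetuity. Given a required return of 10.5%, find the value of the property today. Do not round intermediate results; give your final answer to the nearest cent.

D_1 = 98326.00000
D_2 = 114549.79000
Terminal value at year 2: TV = D_2×(1+g_2)/(r−g_2) = 121422.77740/0.045 = 2698283.94222
P_0 = D_1/(1+r)^1 + D_2/(1+r)^2 + TV/(1+r)^2
    = 88982.80543 + 93814.45097 + 2209851.51182 = 2392648.76823

$2392648.77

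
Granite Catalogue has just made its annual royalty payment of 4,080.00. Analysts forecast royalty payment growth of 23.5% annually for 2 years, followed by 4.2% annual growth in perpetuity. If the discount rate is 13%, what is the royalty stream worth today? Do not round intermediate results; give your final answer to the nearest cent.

67038.74

D_1 = 5038.80000
D_2 = 6222.91800
Terminal value at year 2: TV = D_2×(1+g_2)/(r−g_2) = 6484.28056/0.088 = 73685.00632
P_0 = D_1/(1+r)^1 + D_2/(1+r)^2 + TV/(1+r)^2
    = 4459.11504 + 4873.45759 + 57706.16831 = 67038.74095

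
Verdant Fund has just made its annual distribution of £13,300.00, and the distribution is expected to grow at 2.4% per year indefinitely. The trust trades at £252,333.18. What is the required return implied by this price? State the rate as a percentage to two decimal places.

D₁ = £13,300.00 × 1.024 = £13,619.2000
P = D₁/(r − g) ⇒ r = D₁/P + g = £13,619.2000/£252,333.18 + 0.024 = 0.053973 + 0.024 = 0.077973

7.80%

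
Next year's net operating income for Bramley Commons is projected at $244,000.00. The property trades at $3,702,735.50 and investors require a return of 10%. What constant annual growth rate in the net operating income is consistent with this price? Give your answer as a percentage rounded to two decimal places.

P = D₁/(r−g) ⇒ g = r − D₁/P = 0.1 − $244,000.00/$3,702,735.50 = 0.034103

3.41%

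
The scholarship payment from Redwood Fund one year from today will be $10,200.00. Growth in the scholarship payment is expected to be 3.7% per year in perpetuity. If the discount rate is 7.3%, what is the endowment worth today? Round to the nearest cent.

$283333.33

Growing perpetuity: P = D₁ / (r − g) = $10,200.0000 / (0.073 − 0.037) = $283,333.33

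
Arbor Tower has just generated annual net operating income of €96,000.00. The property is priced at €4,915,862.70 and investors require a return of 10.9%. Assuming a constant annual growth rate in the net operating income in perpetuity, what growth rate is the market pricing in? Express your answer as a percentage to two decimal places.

P = D₀(1+g)/(r−g) ⇒ P(r−g) = D₀(1+g) ⇒ g(P+D₀) = P·r − D₀
g = (P·r − D₀)/(P + D₀) = (€4,915,862.70×0.109 − €96,000.00) / (€4,915,862.70 + €96,000.00) = 0.087758

8.78%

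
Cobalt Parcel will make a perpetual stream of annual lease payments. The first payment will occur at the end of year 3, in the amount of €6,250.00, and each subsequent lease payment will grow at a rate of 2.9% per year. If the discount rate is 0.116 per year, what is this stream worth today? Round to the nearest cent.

Value at end of year 2: C₁ / (r − g) = €6,250.00 / (0.116 − 0.029) = €71,839.0805
Discount to today: PV = €71,839.0805 / (1 + 0.116)^2 = €71,839.0805 / 1.245456 = €57,680.95

€57680.95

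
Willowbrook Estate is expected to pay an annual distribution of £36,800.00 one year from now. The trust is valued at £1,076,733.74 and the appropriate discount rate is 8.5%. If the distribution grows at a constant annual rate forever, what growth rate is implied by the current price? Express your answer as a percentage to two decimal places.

P = D₁/(r−g) ⇒ g = r − D₁/P = 0.085 − £36,800.00/£1,076,733.74 = 0.050823

5.08%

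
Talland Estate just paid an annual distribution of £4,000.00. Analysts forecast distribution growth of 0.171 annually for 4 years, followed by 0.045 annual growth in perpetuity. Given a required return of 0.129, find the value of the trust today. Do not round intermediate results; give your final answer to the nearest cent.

£75134.67

D_1 = 4684.00000
D_2 = 5484.96400
D_3 = 6422.89284
D_4 = 7521.20752
Terminal value at year 4: TV = D_4×(1+g_2)/(r−g_2) = 7859.66186/0.084 = 93567.40308
P_0 = D_1/(1+r)^1 + D_2/(1+r)^2 + D_3/(1+r)^3 + D_4/(1+r)^4 + TV/(1+r)^4
    = 4148.80425 + 4303.14418 + 4463.22572 + 4629.26246 + 57590.22938 = 75134.66598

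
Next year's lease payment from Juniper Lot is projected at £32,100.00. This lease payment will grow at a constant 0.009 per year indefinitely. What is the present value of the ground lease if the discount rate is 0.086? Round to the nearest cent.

Growing perpetuity: P = D₁ / (r − g) = £32,100.0000 / (0.086 − 0.009) = £416,883.12

£416883.12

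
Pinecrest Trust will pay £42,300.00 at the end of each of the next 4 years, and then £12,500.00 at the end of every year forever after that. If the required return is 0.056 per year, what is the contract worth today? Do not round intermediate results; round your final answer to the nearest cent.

£327427.31

PV of 4-year annuity: £42,300.00 × [1 − (1+0.056)^−4] / 0.056 = 147926.54094
Perpetuity value at year 4: £12,500.00 / 0.056 = 223214.28571
PV of perpetuity: 223214.28571 / (1+0.056)^4 = 179500.76889
Total PV = 147926.54094 + 179500.76889 = 327427.30983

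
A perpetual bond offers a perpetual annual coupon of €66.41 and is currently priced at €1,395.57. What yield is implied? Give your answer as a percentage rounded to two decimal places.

P = C/r ⇒ r = C/P = €66.41/€1,395.57 = 0.047586

4.76%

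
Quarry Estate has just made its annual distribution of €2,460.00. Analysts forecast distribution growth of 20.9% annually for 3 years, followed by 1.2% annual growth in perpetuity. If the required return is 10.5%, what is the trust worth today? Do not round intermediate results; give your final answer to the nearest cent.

D_1 = 2974.14000
D_2 = 3595.73526
D_3 = 4347.24393
Terminal value at year 3: TV = D_3×(1+g_2)/(r−g_2) = 4399.41086/0.093 = 47305.49308
P_0 = D_1/(1+r)^1 + D_2/(1+r)^2 + D_3/(1+r)^3 + TV/(1+r)^3
    = 2691.52941 + 2944.84983 + 3222.01216 + 35061.03559 = 43919.42699

€43919.43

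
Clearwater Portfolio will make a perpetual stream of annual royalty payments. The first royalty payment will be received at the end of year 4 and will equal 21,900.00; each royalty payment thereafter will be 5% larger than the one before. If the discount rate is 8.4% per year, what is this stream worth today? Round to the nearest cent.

505681.83

Value at end of year 3: C₁ / (r − g) = 21,900.00 / (0.084 − 0.05) = 644,117.6471
Discount to today: PV = 644,117.6471 / (1 + 0.084)^3 = 644,117.6471 / 1.273761 = 505,681.83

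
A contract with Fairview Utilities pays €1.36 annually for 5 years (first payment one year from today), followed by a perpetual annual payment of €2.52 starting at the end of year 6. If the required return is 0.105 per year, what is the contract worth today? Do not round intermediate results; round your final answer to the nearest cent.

PV of 5-year annuity: €1.36 × [1 − (1+0.105)^−5] / 0.105 = 5.09029
Perpetuity value at year 5: €2.52 / 0.105 = 24.00000
PV of perpetuity: 24.00000 / (1+0.105)^5 = 14.56800
Total PV = 5.09029 + 14.56800 = 19.65828

€19.66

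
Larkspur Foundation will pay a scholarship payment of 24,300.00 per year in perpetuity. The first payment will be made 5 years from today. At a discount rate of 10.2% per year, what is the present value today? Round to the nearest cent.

Value at end of year 4: C / r = 24,300.00 / 0.102 = 238,235.2941
Discount to today: PV = 238,235.2941 / (1 + 0.102)^4 = 238,235.2941 / 1.474777 = 161,539.87

161539.87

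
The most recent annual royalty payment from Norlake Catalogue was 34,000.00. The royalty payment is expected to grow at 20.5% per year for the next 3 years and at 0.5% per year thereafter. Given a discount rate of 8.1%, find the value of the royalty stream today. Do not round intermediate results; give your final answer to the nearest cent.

749993.82

D_1 = 40970.00000
D_2 = 49368.85000
D_3 = 59489.46425
Terminal value at year 3: TV = D_3×(1+g_2)/(r−g_2) = 59786.91157/0.076 = 786669.88910
P_0 = D_1/(1+r)^1 + D_2/(1+r)^2 + D_3/(1+r)^3 + TV/(1+r)^3
    = 37900.09251 + 42247.55918 + 47093.71768 + 622752.45086 = 749993.82022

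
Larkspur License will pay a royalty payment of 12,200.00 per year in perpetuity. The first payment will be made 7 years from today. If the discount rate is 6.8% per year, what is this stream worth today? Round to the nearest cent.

Value at end of year 6: C / r = 12,200.00 / 0.068 = 179,411.7647
Discount to today: PV = 179,411.7647 / (1 + 0.068)^6 = 179,411.7647 / 1.483978 = 120,899.19

120899.19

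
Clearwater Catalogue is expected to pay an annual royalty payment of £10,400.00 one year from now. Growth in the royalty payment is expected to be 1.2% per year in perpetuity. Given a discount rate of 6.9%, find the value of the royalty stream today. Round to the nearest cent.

£182456.14

Growing perpetuity: P = D₁ / (r − g) = £10,400.0000 / (0.069 − 0.012) = £182,456.14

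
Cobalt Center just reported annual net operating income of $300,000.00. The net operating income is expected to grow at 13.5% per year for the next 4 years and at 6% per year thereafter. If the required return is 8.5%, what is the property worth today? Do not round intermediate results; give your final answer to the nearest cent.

D_1 = 340500.00000
D_2 = 386467.50000
D_3 = 438640.61250
D_4 = 497857.09519
Terminal value at year 4: TV = D_4×(1+g_2)/(r−g_2) = 527728.52090/0.025 = 21109140.83595
P_0 = D_1/(1+r)^1 + D_2/(1+r)^2 + D_3/(1+r)^3 + D_4/(1+r)^4 + TV/(1+r)^4
    = 313824.88479 + 328286.86105 + 343415.28783 + 359240.87713 + 15231813.19021 = 16576581.10101

$16576581.10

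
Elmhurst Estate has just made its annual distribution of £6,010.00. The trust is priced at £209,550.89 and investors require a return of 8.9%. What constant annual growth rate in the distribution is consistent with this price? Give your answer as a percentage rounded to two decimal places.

5.86%

P = D₀(1+g)/(r−g) ⇒ P(r−g) = D₀(1+g) ⇒ g(P+D₀) = P·r − D₀
g = (P·r − D₀)/(P + D₀) = (£209,550.89×0.089 − £6,010.00) / (£209,550.89 + £6,010.00) = 0.058638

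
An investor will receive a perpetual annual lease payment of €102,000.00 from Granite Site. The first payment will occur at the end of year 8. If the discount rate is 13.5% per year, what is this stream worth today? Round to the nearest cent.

€311383.34

Value at end of year 7: C / r = €102,000.00 / 0.135 = €755,555.5556
Discount to today: PV = €755,555.5556 / (1 + 0.135)^7 = €755,555.5556 / 2.426448 = €311,383.34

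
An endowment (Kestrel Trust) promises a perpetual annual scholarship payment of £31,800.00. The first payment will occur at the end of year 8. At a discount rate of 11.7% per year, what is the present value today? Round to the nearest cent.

£125276.34

Value at end of year 7: C / r = £31,800.00 / 0.117 = £271,794.8718
Discount to today: PV = £271,794.8718 / (1 + 0.117)^7 = £271,794.8718 / 2.169563 = £125,276.34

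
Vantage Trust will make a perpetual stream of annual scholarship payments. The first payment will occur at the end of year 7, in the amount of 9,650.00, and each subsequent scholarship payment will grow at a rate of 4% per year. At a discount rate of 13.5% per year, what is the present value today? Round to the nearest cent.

47514.76

Value at end of year 6: C₁ / (r − g) = 9,650.00 / (0.135 − 0.04) = 101,578.9474
Discount to today: PV = 101,578.9474 / (1 + 0.135)^6 = 101,578.9474 / 2.137840 = 47,514.76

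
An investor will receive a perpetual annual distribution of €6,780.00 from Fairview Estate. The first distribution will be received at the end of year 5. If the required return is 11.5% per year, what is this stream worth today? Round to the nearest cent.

€38144.54

Value at end of year 4: C / r = €6,780.00 / 0.115 = €58,956.5217
Discount to today: PV = €58,956.5217 / (1 + 0.115)^4 = €58,956.5217 / 1.545608 = €38,144.54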